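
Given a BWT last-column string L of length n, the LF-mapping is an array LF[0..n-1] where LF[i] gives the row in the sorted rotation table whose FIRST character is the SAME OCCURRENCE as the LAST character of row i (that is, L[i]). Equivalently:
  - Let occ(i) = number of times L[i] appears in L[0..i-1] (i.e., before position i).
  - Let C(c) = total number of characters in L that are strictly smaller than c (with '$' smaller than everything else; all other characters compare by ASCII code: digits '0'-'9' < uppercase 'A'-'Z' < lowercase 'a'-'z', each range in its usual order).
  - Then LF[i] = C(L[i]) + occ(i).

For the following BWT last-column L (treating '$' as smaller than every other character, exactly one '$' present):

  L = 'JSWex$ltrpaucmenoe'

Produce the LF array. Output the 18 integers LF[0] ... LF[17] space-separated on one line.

Answer: 1 2 3 6 17 0 9 15 14 13 4 16 5 10 7 11 12 8

Derivation:
Char counts: '$':1, 'J':1, 'S':1, 'W':1, 'a':1, 'c':1, 'e':3, 'l':1, 'm':1, 'n':1, 'o':1, 'p':1, 'r':1, 't':1, 'u':1, 'x':1
C (first-col start): C('$')=0, C('J')=1, C('S')=2, C('W')=3, C('a')=4, C('c')=5, C('e')=6, C('l')=9, C('m')=10, C('n')=11, C('o')=12, C('p')=13, C('r')=14, C('t')=15, C('u')=16, C('x')=17
L[0]='J': occ=0, LF[0]=C('J')+0=1+0=1
L[1]='S': occ=0, LF[1]=C('S')+0=2+0=2
L[2]='W': occ=0, LF[2]=C('W')+0=3+0=3
L[3]='e': occ=0, LF[3]=C('e')+0=6+0=6
L[4]='x': occ=0, LF[4]=C('x')+0=17+0=17
L[5]='$': occ=0, LF[5]=C('$')+0=0+0=0
L[6]='l': occ=0, LF[6]=C('l')+0=9+0=9
L[7]='t': occ=0, LF[7]=C('t')+0=15+0=15
L[8]='r': occ=0, LF[8]=C('r')+0=14+0=14
L[9]='p': occ=0, LF[9]=C('p')+0=13+0=13
L[10]='a': occ=0, LF[10]=C('a')+0=4+0=4
L[11]='u': occ=0, LF[11]=C('u')+0=16+0=16
L[12]='c': occ=0, LF[12]=C('c')+0=5+0=5
L[13]='m': occ=0, LF[13]=C('m')+0=10+0=10
L[14]='e': occ=1, LF[14]=C('e')+1=6+1=7
L[15]='n': occ=0, LF[15]=C('n')+0=11+0=11
L[16]='o': occ=0, LF[16]=C('o')+0=12+0=12
L[17]='e': occ=2, LF[17]=C('e')+2=6+2=8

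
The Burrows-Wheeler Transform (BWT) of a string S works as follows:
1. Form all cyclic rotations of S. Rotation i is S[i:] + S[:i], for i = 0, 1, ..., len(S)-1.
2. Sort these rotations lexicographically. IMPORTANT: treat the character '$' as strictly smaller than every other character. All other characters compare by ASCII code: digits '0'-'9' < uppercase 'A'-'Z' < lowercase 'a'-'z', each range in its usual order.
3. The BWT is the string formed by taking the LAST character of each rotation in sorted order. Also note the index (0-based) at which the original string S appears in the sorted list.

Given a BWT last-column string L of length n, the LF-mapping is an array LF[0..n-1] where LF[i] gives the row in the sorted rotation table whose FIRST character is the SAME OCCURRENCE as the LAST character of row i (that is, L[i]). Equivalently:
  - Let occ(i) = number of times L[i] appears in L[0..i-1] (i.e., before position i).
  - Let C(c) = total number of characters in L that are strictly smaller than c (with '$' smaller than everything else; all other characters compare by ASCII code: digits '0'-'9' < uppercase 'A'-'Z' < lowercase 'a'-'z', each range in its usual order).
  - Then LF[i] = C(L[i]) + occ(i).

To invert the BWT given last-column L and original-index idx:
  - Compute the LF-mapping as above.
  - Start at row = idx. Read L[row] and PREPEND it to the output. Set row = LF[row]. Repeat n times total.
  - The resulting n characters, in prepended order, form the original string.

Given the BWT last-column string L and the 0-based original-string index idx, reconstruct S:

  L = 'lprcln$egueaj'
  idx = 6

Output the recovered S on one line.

LF mapping: 7 10 11 2 8 9 0 3 5 12 4 1 6
Walk LF starting at row 6, prepending L[row]:
  step 1: row=6, L[6]='$', prepend. Next row=LF[6]=0
  step 2: row=0, L[0]='l', prepend. Next row=LF[0]=7
  step 3: row=7, L[7]='e', prepend. Next row=LF[7]=3
  step 4: row=3, L[3]='c', prepend. Next row=LF[3]=2
  step 5: row=2, L[2]='r', prepend. Next row=LF[2]=11
  step 6: row=11, L[11]='a', prepend. Next row=LF[11]=1
  step 7: row=1, L[1]='p', prepend. Next row=LF[1]=10
  step 8: row=10, L[10]='e', prepend. Next row=LF[10]=4
  step 9: row=4, L[4]='l', prepend. Next row=LF[4]=8
  step 10: row=8, L[8]='g', prepend. Next row=LF[8]=5
  step 11: row=5, L[5]='n', prepend. Next row=LF[5]=9
  step 12: row=9, L[9]='u', prepend. Next row=LF[9]=12
  step 13: row=12, L[12]='j', prepend. Next row=LF[12]=6
Reversed output: jungleparcel$

Answer: jungleparcel$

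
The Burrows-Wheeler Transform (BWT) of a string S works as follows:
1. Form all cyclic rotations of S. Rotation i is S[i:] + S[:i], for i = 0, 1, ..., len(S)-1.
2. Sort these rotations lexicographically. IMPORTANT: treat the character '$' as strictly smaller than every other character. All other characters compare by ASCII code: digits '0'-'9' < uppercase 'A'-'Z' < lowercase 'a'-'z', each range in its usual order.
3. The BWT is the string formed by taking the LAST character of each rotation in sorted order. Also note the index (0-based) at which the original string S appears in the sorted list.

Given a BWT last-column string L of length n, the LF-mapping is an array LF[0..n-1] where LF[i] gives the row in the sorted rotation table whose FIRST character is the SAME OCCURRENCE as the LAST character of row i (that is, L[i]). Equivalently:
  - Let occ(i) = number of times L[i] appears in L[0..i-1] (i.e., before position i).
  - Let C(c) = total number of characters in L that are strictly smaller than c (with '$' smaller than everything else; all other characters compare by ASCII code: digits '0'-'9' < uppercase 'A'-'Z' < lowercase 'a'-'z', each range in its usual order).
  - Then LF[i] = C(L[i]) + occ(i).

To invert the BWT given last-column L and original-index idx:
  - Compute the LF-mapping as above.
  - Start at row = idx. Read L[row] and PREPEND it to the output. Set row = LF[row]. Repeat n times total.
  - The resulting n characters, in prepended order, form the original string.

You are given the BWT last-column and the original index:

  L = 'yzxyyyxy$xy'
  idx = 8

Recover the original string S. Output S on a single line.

LF mapping: 4 10 1 5 6 7 2 8 0 3 9
Walk LF starting at row 8, prepending L[row]:
  step 1: row=8, L[8]='$', prepend. Next row=LF[8]=0
  step 2: row=0, L[0]='y', prepend. Next row=LF[0]=4
  step 3: row=4, L[4]='y', prepend. Next row=LF[4]=6
  step 4: row=6, L[6]='x', prepend. Next row=LF[6]=2
  step 5: row=2, L[2]='x', prepend. Next row=LF[2]=1
  step 6: row=1, L[1]='z', prepend. Next row=LF[1]=10
  step 7: row=10, L[10]='y', prepend. Next row=LF[10]=9
  step 8: row=9, L[9]='x', prepend. Next row=LF[9]=3
  step 9: row=3, L[3]='y', prepend. Next row=LF[3]=5
  step 10: row=5, L[5]='y', prepend. Next row=LF[5]=7
  step 11: row=7, L[7]='y', prepend. Next row=LF[7]=8
Reversed output: yyyxyzxxyy$

Answer: yyyxyzxxyy$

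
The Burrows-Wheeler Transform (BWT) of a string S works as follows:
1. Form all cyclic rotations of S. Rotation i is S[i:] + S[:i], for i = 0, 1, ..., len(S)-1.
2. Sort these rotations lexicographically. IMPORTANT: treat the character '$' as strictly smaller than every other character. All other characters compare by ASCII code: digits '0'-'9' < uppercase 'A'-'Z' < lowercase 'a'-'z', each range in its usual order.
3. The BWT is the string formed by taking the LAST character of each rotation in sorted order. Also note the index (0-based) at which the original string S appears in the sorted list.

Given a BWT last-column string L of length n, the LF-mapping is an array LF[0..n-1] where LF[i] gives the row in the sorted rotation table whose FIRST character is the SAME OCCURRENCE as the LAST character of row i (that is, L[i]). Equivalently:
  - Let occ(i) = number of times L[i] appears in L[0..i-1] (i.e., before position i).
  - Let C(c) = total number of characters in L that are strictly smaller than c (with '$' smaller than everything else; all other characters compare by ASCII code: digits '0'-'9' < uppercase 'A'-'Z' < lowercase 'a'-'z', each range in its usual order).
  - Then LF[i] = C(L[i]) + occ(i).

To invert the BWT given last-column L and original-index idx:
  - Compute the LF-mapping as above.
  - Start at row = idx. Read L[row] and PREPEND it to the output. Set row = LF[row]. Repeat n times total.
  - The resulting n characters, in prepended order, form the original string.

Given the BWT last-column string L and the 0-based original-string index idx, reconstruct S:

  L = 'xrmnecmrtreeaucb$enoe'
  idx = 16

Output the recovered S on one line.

LF mapping: 20 15 10 12 5 3 11 16 18 17 6 7 1 19 4 2 0 8 13 14 9
Walk LF starting at row 16, prepending L[row]:
  step 1: row=16, L[16]='$', prepend. Next row=LF[16]=0
  step 2: row=0, L[0]='x', prepend. Next row=LF[0]=20
  step 3: row=20, L[20]='e', prepend. Next row=LF[20]=9
  step 4: row=9, L[9]='r', prepend. Next row=LF[9]=17
  step 5: row=17, L[17]='e', prepend. Next row=LF[17]=8
  step 6: row=8, L[8]='t', prepend. Next row=LF[8]=18
  step 7: row=18, L[18]='n', prepend. Next row=LF[18]=13
  step 8: row=13, L[13]='u', prepend. Next row=LF[13]=19
  step 9: row=19, L[19]='o', prepend. Next row=LF[19]=14
  step 10: row=14, L[14]='c', prepend. Next row=LF[14]=4
  step 11: row=4, L[4]='e', prepend. Next row=LF[4]=5
  step 12: row=5, L[5]='c', prepend. Next row=LF[5]=3
  step 13: row=3, L[3]='n', prepend. Next row=LF[3]=12
  step 14: row=12, L[12]='a', prepend. Next row=LF[12]=1
  step 15: row=1, L[1]='r', prepend. Next row=LF[1]=15
  step 16: row=15, L[15]='b', prepend. Next row=LF[15]=2
  step 17: row=2, L[2]='m', prepend. Next row=LF[2]=10
  step 18: row=10, L[10]='e', prepend. Next row=LF[10]=6
  step 19: row=6, L[6]='m', prepend. Next row=LF[6]=11
  step 20: row=11, L[11]='e', prepend. Next row=LF[11]=7
  step 21: row=7, L[7]='r', prepend. Next row=LF[7]=16
Reversed output: remembrancecounterex$

Answer: remembrancecounterex$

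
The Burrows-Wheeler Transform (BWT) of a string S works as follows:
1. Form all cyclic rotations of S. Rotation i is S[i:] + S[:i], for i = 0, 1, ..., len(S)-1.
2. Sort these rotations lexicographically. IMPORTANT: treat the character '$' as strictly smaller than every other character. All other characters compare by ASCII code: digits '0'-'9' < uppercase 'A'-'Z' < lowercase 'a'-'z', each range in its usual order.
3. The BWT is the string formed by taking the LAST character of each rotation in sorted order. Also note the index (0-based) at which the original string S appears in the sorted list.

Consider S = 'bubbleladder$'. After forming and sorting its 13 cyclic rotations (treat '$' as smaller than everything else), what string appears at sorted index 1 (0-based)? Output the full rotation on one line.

All 13 rotations (rotation i = S[i:]+S[:i]):
  rot[0] = bubbleladder$
  rot[1] = ubbleladder$b
  rot[2] = bbleladder$bu
  rot[3] = bleladder$bub
  rot[4] = leladder$bubb
  rot[5] = eladder$bubbl
  rot[6] = ladder$bubble
  rot[7] = adder$bubblel
  rot[8] = dder$bubblela
  rot[9] = der$bubblelad
  rot[10] = er$bubbleladd
  rot[11] = r$bubbleladde
  rot[12] = $bubbleladder
Sorted (with $ < everything):
  sorted[0] = $bubbleladder
  sorted[1] = adder$bubblel
  sorted[2] = bbleladder$bu
  sorted[3] = bleladder$bub
  sorted[4] = bubbleladder$
  sorted[5] = dder$bubblela
  sorted[6] = der$bubblelad
  sorted[7] = eladder$bubbl
  sorted[8] = er$bubbleladd
  sorted[9] = ladder$bubble
  sorted[10] = leladder$bubb
  sorted[11] = r$bubbleladde
  sorted[12] = ubbleladder$b
sorted[1] = adder$bubblel

Answer: adder$bubblel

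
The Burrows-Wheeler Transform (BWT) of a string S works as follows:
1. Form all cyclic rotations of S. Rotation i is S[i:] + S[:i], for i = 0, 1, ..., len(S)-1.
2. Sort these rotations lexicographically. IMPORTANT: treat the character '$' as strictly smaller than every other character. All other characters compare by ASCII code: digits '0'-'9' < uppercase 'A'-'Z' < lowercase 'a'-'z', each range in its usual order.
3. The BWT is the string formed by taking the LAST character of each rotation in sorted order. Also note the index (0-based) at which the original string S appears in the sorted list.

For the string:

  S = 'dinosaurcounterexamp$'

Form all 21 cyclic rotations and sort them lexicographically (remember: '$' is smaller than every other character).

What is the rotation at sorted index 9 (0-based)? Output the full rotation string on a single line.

All 21 rotations (rotation i = S[i:]+S[:i]):
  rot[0] = dinosaurcounterexamp$
  rot[1] = inosaurcounterexamp$d
  rot[2] = nosaurcounterexamp$di
  rot[3] = osaurcounterexamp$din
  rot[4] = saurcounterexamp$dino
  rot[5] = aurcounterexamp$dinos
  rot[6] = urcounterexamp$dinosa
  rot[7] = rcounterexamp$dinosau
  rot[8] = counterexamp$dinosaur
  rot[9] = ounterexamp$dinosaurc
  rot[10] = unterexamp$dinosaurco
  rot[11] = nterexamp$dinosaurcou
  rot[12] = terexamp$dinosaurcoun
  rot[13] = erexamp$dinosaurcount
  rot[14] = rexamp$dinosaurcounte
  rot[15] = examp$dinosaurcounter
  rot[16] = xamp$dinosaurcountere
  rot[17] = amp$dinosaurcounterex
  rot[18] = mp$dinosaurcounterexa
  rot[19] = p$dinosaurcounterexam
  rot[20] = $dinosaurcounterexamp
Sorted (with $ < everything):
  sorted[0] = $dinosaurcounterexamp
  sorted[1] = amp$dinosaurcounterex
  sorted[2] = aurcounterexamp$dinos
  sorted[3] = counterexamp$dinosaur
  sorted[4] = dinosaurcounterexamp$
  sorted[5] = erexamp$dinosaurcount
  sorted[6] = examp$dinosaurcounter
  sorted[7] = inosaurcounterexamp$d
  sorted[8] = mp$dinosaurcounterexa
  sorted[9] = nosaurcounterexamp$di
  sorted[10] = nterexamp$dinosaurcou
  sorted[11] = osaurcounterexamp$din
  sorted[12] = ounterexamp$dinosaurc
  sorted[13] = p$dinosaurcounterexam
  sorted[14] = rcounterexamp$dinosau
  sorted[15] = rexamp$dinosaurcounte
  sorted[16] = saurcounterexamp$dino
  sorted[17] = terexamp$dinosaurcoun
  sorted[18] = unterexamp$dinosaurco
  sorted[19] = urcounterexamp$dinosa
  sorted[20] = xamp$dinosaurcountere
sorted[9] = nosaurcounterexamp$di

Answer: nosaurcounterexamp$di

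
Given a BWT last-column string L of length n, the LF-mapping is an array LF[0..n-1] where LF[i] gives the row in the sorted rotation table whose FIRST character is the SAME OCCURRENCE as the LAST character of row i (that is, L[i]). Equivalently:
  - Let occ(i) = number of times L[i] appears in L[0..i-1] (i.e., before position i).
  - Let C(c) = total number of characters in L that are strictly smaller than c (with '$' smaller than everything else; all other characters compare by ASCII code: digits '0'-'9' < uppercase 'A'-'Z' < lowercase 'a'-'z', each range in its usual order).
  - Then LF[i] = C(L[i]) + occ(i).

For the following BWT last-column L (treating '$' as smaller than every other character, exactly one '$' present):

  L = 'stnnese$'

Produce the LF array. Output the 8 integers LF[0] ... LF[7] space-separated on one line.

Answer: 5 7 3 4 1 6 2 0

Derivation:
Char counts: '$':1, 'e':2, 'n':2, 's':2, 't':1
C (first-col start): C('$')=0, C('e')=1, C('n')=3, C('s')=5, C('t')=7
L[0]='s': occ=0, LF[0]=C('s')+0=5+0=5
L[1]='t': occ=0, LF[1]=C('t')+0=7+0=7
L[2]='n': occ=0, LF[2]=C('n')+0=3+0=3
L[3]='n': occ=1, LF[3]=C('n')+1=3+1=4
L[4]='e': occ=0, LF[4]=C('e')+0=1+0=1
L[5]='s': occ=1, LF[5]=C('s')+1=5+1=6
L[6]='e': occ=1, LF[6]=C('e')+1=1+1=2
L[7]='$': occ=0, LF[7]=C('$')+0=0+0=0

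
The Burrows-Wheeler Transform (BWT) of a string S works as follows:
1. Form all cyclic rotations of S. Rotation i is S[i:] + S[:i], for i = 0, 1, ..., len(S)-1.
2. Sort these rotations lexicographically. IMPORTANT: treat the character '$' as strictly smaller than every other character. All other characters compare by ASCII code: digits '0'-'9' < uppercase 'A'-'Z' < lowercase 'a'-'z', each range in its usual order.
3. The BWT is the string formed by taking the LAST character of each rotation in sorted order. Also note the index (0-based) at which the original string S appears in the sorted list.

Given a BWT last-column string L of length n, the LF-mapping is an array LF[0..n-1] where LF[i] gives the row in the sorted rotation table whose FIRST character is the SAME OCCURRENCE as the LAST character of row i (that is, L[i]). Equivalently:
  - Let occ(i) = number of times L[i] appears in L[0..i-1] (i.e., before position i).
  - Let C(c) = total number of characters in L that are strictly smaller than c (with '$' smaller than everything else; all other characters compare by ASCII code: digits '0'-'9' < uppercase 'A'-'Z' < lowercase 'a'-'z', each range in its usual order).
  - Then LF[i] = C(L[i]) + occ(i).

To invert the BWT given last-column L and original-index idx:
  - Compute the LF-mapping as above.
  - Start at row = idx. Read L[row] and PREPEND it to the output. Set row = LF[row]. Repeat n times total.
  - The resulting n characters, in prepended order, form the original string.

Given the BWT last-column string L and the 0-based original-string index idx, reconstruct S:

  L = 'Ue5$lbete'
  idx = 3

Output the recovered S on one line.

LF mapping: 2 4 1 0 7 3 5 8 6
Walk LF starting at row 3, prepending L[row]:
  step 1: row=3, L[3]='$', prepend. Next row=LF[3]=0
  step 2: row=0, L[0]='U', prepend. Next row=LF[0]=2
  step 3: row=2, L[2]='5', prepend. Next row=LF[2]=1
  step 4: row=1, L[1]='e', prepend. Next row=LF[1]=4
  step 5: row=4, L[4]='l', prepend. Next row=LF[4]=7
  step 6: row=7, L[7]='t', prepend. Next row=LF[7]=8
  step 7: row=8, L[8]='e', prepend. Next row=LF[8]=6
  step 8: row=6, L[6]='e', prepend. Next row=LF[6]=5
  step 9: row=5, L[5]='b', prepend. Next row=LF[5]=3
Reversed output: beetle5U$

Answer: beetle5U$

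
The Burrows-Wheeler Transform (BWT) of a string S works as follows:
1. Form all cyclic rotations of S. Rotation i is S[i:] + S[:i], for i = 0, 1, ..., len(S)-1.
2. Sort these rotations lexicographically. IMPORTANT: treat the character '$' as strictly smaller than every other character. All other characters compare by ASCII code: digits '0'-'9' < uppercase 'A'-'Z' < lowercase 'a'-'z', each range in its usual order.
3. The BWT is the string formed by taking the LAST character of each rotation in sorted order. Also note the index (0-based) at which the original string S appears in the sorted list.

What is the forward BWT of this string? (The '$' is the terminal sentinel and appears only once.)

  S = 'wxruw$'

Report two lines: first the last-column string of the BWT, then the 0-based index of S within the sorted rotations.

All 6 rotations (rotation i = S[i:]+S[:i]):
  rot[0] = wxruw$
  rot[1] = xruw$w
  rot[2] = ruw$wx
  rot[3] = uw$wxr
  rot[4] = w$wxru
  rot[5] = $wxruw
Sorted (with $ < everything):
  sorted[0] = $wxruw  (last char: 'w')
  sorted[1] = ruw$wx  (last char: 'x')
  sorted[2] = uw$wxr  (last char: 'r')
  sorted[3] = w$wxru  (last char: 'u')
  sorted[4] = wxruw$  (last char: '$')
  sorted[5] = xruw$w  (last char: 'w')
Last column: wxru$w
Original string S is at sorted index 4

Answer: wxru$w
4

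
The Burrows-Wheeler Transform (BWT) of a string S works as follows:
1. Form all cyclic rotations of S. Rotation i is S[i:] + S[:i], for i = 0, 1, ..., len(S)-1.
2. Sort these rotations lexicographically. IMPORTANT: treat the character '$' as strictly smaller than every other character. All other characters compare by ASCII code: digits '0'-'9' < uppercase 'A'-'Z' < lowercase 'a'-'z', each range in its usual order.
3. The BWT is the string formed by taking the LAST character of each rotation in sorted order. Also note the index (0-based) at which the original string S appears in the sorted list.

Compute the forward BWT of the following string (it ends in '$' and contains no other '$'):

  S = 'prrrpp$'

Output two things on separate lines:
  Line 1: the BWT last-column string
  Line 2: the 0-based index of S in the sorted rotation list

All 7 rotations (rotation i = S[i:]+S[:i]):
  rot[0] = prrrpp$
  rot[1] = rrrpp$p
  rot[2] = rrpp$pr
  rot[3] = rpp$prr
  rot[4] = pp$prrr
  rot[5] = p$prrrp
  rot[6] = $prrrpp
Sorted (with $ < everything):
  sorted[0] = $prrrpp  (last char: 'p')
  sorted[1] = p$prrrp  (last char: 'p')
  sorted[2] = pp$prrr  (last char: 'r')
  sorted[3] = prrrpp$  (last char: '$')
  sorted[4] = rpp$prr  (last char: 'r')
  sorted[5] = rrpp$pr  (last char: 'r')
  sorted[6] = rrrpp$p  (last char: 'p')
Last column: ppr$rrp
Original string S is at sorted index 3

Answer: ppr$rrp
3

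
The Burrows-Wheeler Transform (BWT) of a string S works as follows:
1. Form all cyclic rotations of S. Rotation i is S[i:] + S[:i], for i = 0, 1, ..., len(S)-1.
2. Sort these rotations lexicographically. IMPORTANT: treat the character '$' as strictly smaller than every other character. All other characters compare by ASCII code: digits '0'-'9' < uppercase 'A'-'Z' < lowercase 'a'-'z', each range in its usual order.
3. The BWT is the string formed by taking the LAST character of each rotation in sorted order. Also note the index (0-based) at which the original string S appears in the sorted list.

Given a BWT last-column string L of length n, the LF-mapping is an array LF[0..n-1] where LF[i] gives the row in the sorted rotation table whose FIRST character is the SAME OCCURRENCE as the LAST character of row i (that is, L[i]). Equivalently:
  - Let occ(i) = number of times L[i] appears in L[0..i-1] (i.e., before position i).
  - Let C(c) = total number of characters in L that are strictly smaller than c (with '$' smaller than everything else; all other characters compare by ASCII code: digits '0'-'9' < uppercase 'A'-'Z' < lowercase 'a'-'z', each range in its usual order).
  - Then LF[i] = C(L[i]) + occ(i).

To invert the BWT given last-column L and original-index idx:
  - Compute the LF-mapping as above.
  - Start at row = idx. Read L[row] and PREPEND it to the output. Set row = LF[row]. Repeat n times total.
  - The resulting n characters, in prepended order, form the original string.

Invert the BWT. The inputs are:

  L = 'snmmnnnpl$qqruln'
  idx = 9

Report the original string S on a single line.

Answer: nurqqpnnlnnmmls$

Derivation:
LF mapping: 14 5 3 4 6 7 8 10 1 0 11 12 13 15 2 9
Walk LF starting at row 9, prepending L[row]:
  step 1: row=9, L[9]='$', prepend. Next row=LF[9]=0
  step 2: row=0, L[0]='s', prepend. Next row=LF[0]=14
  step 3: row=14, L[14]='l', prepend. Next row=LF[14]=2
  step 4: row=2, L[2]='m', prepend. Next row=LF[2]=3
  step 5: row=3, L[3]='m', prepend. Next row=LF[3]=4
  step 6: row=4, L[4]='n', prepend. Next row=LF[4]=6
  step 7: row=6, L[6]='n', prepend. Next row=LF[6]=8
  step 8: row=8, L[8]='l', prepend. Next row=LF[8]=1
  step 9: row=1, L[1]='n', prepend. Next row=LF[1]=5
  step 10: row=5, L[5]='n', prepend. Next row=LF[5]=7
  step 11: row=7, L[7]='p', prepend. Next row=LF[7]=10
  step 12: row=10, L[10]='q', prepend. Next row=LF[10]=11
  step 13: row=11, L[11]='q', prepend. Next row=LF[11]=12
  step 14: row=12, L[12]='r', prepend. Next row=LF[12]=13
  step 15: row=13, L[13]='u', prepend. Next row=LF[13]=15
  step 16: row=15, L[15]='n', prepend. Next row=LF[15]=9
Reversed output: nurqqpnnlnnmmls$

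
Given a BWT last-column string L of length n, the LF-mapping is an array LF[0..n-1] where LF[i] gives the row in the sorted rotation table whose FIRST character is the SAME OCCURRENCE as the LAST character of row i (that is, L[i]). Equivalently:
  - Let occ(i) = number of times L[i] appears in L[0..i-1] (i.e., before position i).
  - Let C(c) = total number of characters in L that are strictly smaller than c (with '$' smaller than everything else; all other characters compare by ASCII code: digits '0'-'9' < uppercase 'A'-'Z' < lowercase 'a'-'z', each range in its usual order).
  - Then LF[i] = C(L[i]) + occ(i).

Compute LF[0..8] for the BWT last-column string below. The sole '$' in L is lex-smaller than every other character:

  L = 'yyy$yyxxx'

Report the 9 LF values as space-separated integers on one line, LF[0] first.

Char counts: '$':1, 'x':3, 'y':5
C (first-col start): C('$')=0, C('x')=1, C('y')=4
L[0]='y': occ=0, LF[0]=C('y')+0=4+0=4
L[1]='y': occ=1, LF[1]=C('y')+1=4+1=5
L[2]='y': occ=2, LF[2]=C('y')+2=4+2=6
L[3]='$': occ=0, LF[3]=C('$')+0=0+0=0
L[4]='y': occ=3, LF[4]=C('y')+3=4+3=7
L[5]='y': occ=4, LF[5]=C('y')+4=4+4=8
L[6]='x': occ=0, LF[6]=C('x')+0=1+0=1
L[7]='x': occ=1, LF[7]=C('x')+1=1+1=2
L[8]='x': occ=2, LF[8]=C('x')+2=1+2=3

Answer: 4 5 6 0 7 8 1 2 3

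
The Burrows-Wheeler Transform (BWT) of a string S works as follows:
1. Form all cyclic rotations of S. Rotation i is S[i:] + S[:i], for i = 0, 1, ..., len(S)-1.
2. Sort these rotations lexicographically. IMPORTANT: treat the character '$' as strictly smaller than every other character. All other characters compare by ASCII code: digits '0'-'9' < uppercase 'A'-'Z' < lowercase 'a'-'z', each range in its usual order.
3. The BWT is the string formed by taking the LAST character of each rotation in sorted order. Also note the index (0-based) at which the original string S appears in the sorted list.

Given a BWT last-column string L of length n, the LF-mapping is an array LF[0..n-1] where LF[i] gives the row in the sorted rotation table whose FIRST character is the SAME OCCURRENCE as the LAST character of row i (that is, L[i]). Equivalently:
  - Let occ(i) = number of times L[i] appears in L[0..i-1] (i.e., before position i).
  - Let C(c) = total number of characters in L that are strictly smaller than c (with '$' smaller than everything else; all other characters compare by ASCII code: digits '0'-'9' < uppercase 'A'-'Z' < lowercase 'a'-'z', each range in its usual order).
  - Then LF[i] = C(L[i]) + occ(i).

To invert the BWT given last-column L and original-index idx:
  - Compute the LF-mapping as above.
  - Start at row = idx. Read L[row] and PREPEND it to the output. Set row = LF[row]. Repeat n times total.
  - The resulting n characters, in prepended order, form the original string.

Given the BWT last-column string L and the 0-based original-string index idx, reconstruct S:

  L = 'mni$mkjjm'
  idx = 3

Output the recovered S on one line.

LF mapping: 5 8 1 0 6 4 2 3 7
Walk LF starting at row 3, prepending L[row]:
  step 1: row=3, L[3]='$', prepend. Next row=LF[3]=0
  step 2: row=0, L[0]='m', prepend. Next row=LF[0]=5
  step 3: row=5, L[5]='k', prepend. Next row=LF[5]=4
  step 4: row=4, L[4]='m', prepend. Next row=LF[4]=6
  step 5: row=6, L[6]='j', prepend. Next row=LF[6]=2
  step 6: row=2, L[2]='i', prepend. Next row=LF[2]=1
  step 7: row=1, L[1]='n', prepend. Next row=LF[1]=8
  step 8: row=8, L[8]='m', prepend. Next row=LF[8]=7
  step 9: row=7, L[7]='j', prepend. Next row=LF[7]=3
Reversed output: jmnijmkm$

Answer: jmnijmkm$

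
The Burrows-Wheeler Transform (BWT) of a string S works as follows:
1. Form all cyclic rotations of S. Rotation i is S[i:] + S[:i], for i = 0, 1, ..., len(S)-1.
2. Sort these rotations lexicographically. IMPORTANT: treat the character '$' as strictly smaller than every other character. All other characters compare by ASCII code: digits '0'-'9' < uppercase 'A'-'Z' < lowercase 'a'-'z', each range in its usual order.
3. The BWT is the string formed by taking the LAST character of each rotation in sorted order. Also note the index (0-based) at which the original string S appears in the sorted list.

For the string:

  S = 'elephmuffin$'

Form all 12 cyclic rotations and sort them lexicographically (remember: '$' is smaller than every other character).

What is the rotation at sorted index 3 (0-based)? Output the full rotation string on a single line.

All 12 rotations (rotation i = S[i:]+S[:i]):
  rot[0] = elephmuffin$
  rot[1] = lephmuffin$e
  rot[2] = ephmuffin$el
  rot[3] = phmuffin$ele
  rot[4] = hmuffin$elep
  rot[5] = muffin$eleph
  rot[6] = uffin$elephm
  rot[7] = ffin$elephmu
  rot[8] = fin$elephmuf
  rot[9] = in$elephmuff
  rot[10] = n$elephmuffi
  rot[11] = $elephmuffin
Sorted (with $ < everything):
  sorted[0] = $elephmuffin
  sorted[1] = elephmuffin$
  sorted[2] = ephmuffin$el
  sorted[3] = ffin$elephmu
  sorted[4] = fin$elephmuf
  sorted[5] = hmuffin$elep
  sorted[6] = in$elephmuff
  sorted[7] = lephmuffin$e
  sorted[8] = muffin$eleph
  sorted[9] = n$elephmuffi
  sorted[10] = phmuffin$ele
  sorted[11] = uffin$elephm
sorted[3] = ffin$elephmu

Answer: ffin$elephmu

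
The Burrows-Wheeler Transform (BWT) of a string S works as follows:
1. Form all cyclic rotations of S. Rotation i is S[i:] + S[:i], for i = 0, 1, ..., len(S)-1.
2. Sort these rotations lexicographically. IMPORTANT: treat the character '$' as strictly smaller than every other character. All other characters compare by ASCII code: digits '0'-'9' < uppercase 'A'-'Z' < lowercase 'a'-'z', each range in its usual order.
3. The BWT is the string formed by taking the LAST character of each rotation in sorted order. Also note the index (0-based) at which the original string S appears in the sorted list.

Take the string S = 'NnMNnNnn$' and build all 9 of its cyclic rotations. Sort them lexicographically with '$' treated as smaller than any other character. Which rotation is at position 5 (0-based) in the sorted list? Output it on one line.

All 9 rotations (rotation i = S[i:]+S[:i]):
  rot[0] = NnMNnNnn$
  rot[1] = nMNnNnn$N
  rot[2] = MNnNnn$Nn
  rot[3] = NnNnn$NnM
  rot[4] = nNnn$NnMN
  rot[5] = Nnn$NnMNn
  rot[6] = nn$NnMNnN
  rot[7] = n$NnMNnNn
  rot[8] = $NnMNnNnn
Sorted (with $ < everything):
  sorted[0] = $NnMNnNnn
  sorted[1] = MNnNnn$Nn
  sorted[2] = NnMNnNnn$
  sorted[3] = NnNnn$NnM
  sorted[4] = Nnn$NnMNn
  sorted[5] = n$NnMNnNn
  sorted[6] = nMNnNnn$N
  sorted[7] = nNnn$NnMN
  sorted[8] = nn$NnMNnN
sorted[5] = n$NnMNnNn

Answer: n$NnMNnNn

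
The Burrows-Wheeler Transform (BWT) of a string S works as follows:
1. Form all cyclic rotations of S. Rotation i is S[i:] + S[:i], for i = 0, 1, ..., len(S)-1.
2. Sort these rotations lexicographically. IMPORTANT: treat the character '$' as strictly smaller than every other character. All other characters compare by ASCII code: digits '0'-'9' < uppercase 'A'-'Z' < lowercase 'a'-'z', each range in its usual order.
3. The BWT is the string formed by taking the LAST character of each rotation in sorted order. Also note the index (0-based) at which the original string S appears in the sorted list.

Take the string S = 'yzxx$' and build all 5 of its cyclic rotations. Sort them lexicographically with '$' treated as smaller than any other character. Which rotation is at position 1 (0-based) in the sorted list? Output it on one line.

Answer: x$yzx

Derivation:
All 5 rotations (rotation i = S[i:]+S[:i]):
  rot[0] = yzxx$
  rot[1] = zxx$y
  rot[2] = xx$yz
  rot[3] = x$yzx
  rot[4] = $yzxx
Sorted (with $ < everything):
  sorted[0] = $yzxx
  sorted[1] = x$yzx
  sorted[2] = xx$yz
  sorted[3] = yzxx$
  sorted[4] = zxx$y
sorted[1] = x$yzx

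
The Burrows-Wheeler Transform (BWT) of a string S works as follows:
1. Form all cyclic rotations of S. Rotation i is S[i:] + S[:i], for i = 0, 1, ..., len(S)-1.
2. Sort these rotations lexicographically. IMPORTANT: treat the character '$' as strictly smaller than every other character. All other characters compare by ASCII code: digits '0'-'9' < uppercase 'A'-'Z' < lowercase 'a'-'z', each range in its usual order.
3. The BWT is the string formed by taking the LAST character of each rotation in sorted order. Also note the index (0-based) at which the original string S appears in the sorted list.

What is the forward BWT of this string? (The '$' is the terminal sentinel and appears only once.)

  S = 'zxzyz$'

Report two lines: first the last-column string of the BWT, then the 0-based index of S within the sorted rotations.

Answer: zzzy$x
4

Derivation:
All 6 rotations (rotation i = S[i:]+S[:i]):
  rot[0] = zxzyz$
  rot[1] = xzyz$z
  rot[2] = zyz$zx
  rot[3] = yz$zxz
  rot[4] = z$zxzy
  rot[5] = $zxzyz
Sorted (with $ < everything):
  sorted[0] = $zxzyz  (last char: 'z')
  sorted[1] = xzyz$z  (last char: 'z')
  sorted[2] = yz$zxz  (last char: 'z')
  sorted[3] = z$zxzy  (last char: 'y')
  sorted[4] = zxzyz$  (last char: '$')
  sorted[5] = zyz$zx  (last char: 'x')
Last column: zzzy$x
Original string S is at sorted index 4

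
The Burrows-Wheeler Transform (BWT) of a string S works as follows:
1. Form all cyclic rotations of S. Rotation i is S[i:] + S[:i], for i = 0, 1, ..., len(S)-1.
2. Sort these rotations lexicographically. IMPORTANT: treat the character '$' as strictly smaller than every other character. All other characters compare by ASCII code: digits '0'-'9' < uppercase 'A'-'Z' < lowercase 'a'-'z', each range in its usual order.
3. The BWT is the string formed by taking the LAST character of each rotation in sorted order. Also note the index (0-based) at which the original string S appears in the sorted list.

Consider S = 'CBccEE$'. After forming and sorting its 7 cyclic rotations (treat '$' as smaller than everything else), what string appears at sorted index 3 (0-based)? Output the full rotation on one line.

All 7 rotations (rotation i = S[i:]+S[:i]):
  rot[0] = CBccEE$
  rot[1] = BccEE$C
  rot[2] = ccEE$CB
  rot[3] = cEE$CBc
  rot[4] = EE$CBcc
  rot[5] = E$CBccE
  rot[6] = $CBccEE
Sorted (with $ < everything):
  sorted[0] = $CBccEE
  sorted[1] = BccEE$C
  sorted[2] = CBccEE$
  sorted[3] = E$CBccE
  sorted[4] = EE$CBcc
  sorted[5] = cEE$CBc
  sorted[6] = ccEE$CB
sorted[3] = E$CBccE

Answer: E$CBccE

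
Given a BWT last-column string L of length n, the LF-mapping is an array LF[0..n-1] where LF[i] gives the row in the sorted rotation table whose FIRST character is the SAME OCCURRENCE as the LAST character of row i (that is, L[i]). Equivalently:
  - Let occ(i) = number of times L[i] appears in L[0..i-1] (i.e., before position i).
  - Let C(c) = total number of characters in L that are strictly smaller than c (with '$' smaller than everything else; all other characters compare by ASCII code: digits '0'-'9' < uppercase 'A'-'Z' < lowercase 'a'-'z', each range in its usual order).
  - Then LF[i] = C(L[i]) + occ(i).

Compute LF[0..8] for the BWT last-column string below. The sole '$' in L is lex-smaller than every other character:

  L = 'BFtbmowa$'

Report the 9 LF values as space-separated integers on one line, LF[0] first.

Answer: 1 2 7 4 5 6 8 3 0

Derivation:
Char counts: '$':1, 'B':1, 'F':1, 'a':1, 'b':1, 'm':1, 'o':1, 't':1, 'w':1
C (first-col start): C('$')=0, C('B')=1, C('F')=2, C('a')=3, C('b')=4, C('m')=5, C('o')=6, C('t')=7, C('w')=8
L[0]='B': occ=0, LF[0]=C('B')+0=1+0=1
L[1]='F': occ=0, LF[1]=C('F')+0=2+0=2
L[2]='t': occ=0, LF[2]=C('t')+0=7+0=7
L[3]='b': occ=0, LF[3]=C('b')+0=4+0=4
L[4]='m': occ=0, LF[4]=C('m')+0=5+0=5
L[5]='o': occ=0, LF[5]=C('o')+0=6+0=6
L[6]='w': occ=0, LF[6]=C('w')+0=8+0=8
L[7]='a': occ=0, LF[7]=C('a')+0=3+0=3
L[8]='$': occ=0, LF[8]=C('$')+0=0+0=0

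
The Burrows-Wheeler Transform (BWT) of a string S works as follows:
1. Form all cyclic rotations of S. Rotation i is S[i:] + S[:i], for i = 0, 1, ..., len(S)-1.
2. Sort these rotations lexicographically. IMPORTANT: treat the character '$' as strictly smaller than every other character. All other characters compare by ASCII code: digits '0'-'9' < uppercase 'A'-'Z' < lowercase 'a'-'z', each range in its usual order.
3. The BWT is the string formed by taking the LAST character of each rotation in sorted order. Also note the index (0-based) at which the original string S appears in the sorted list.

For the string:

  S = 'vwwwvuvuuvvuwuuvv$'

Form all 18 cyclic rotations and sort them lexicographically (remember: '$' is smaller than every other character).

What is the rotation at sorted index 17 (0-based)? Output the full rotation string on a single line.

All 18 rotations (rotation i = S[i:]+S[:i]):
  rot[0] = vwwwvuvuuvvuwuuvv$
  rot[1] = wwwvuvuuvvuwuuvv$v
  rot[2] = wwvuvuuvvuwuuvv$vw
  rot[3] = wvuvuuvvuwuuvv$vww
  rot[4] = vuvuuvvuwuuvv$vwww
  rot[5] = uvuuvvuwuuvv$vwwwv
  rot[6] = vuuvvuwuuvv$vwwwvu
  rot[7] = uuvvuwuuvv$vwwwvuv
  rot[8] = uvvuwuuvv$vwwwvuvu
  rot[9] = vvuwuuvv$vwwwvuvuu
  rot[10] = vuwuuvv$vwwwvuvuuv
  rot[11] = uwuuvv$vwwwvuvuuvv
  rot[12] = wuuvv$vwwwvuvuuvvu
  rot[13] = uuvv$vwwwvuvuuvvuw
  rot[14] = uvv$vwwwvuvuuvvuwu
  rot[15] = vv$vwwwvuvuuvvuwuu
  rot[16] = v$vwwwvuvuuvvuwuuv
  rot[17] = $vwwwvuvuuvvuwuuvv
Sorted (with $ < everything):
  sorted[0] = $vwwwvuvuuvvuwuuvv
  sorted[1] = uuvv$vwwwvuvuuvvuw
  sorted[2] = uuvvuwuuvv$vwwwvuv
  sorted[3] = uvuuvvuwuuvv$vwwwv
  sorted[4] = uvv$vwwwvuvuuvvuwu
  sorted[5] = uvvuwuuvv$vwwwvuvu
  sorted[6] = uwuuvv$vwwwvuvuuvv
  sorted[7] = v$vwwwvuvuuvvuwuuv
  sorted[8] = vuuvvuwuuvv$vwwwvu
  sorted[9] = vuvuuvvuwuuvv$vwww
  sorted[10] = vuwuuvv$vwwwvuvuuv
  sorted[11] = vv$vwwwvuvuuvvuwuu
  sorted[12] = vvuwuuvv$vwwwvuvuu
  sorted[13] = vwwwvuvuuvvuwuuvv$
  sorted[14] = wuuvv$vwwwvuvuuvvu
  sorted[15] = wvuvuuvvuwuuvv$vww
  sorted[16] = wwvuvuuvvuwuuvv$vw
  sorted[17] = wwwvuvuuvvuwuuvv$v
sorted[17] = wwwvuvuuvvuwuuvv$v

Answer: wwwvuvuuvvuwuuvv$v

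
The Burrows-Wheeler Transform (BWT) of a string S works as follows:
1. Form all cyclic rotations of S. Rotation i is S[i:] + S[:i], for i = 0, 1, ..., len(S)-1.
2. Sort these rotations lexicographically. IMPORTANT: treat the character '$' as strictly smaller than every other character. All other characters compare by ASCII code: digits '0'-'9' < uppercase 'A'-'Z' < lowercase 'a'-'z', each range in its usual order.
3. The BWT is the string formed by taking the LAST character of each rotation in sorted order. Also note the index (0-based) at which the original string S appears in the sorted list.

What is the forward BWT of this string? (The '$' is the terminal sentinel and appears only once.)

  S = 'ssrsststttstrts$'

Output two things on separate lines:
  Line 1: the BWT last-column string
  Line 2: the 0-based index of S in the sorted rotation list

All 16 rotations (rotation i = S[i:]+S[:i]):
  rot[0] = ssrsststttstrts$
  rot[1] = srsststttstrts$s
  rot[2] = rsststttstrts$ss
  rot[3] = sststttstrts$ssr
  rot[4] = ststttstrts$ssrs
  rot[5] = tstttstrts$ssrss
  rot[6] = stttstrts$ssrsst
  rot[7] = tttstrts$ssrssts
  rot[8] = ttstrts$ssrsstst
  rot[9] = tstrts$ssrsststt
  rot[10] = strts$ssrsststtt
  rot[11] = trts$ssrsststtts
  rot[12] = rts$ssrsststttst
  rot[13] = ts$ssrsststttstr
  rot[14] = s$ssrsststttstrt
  rot[15] = $ssrsststttstrts
Sorted (with $ < everything):
  sorted[0] = $ssrsststttstrts  (last char: 's')
  sorted[1] = rsststttstrts$ss  (last char: 's')
  sorted[2] = rts$ssrsststttst  (last char: 't')
  sorted[3] = s$ssrsststttstrt  (last char: 't')
  sorted[4] = srsststttstrts$s  (last char: 's')
  sorted[5] = ssrsststttstrts$  (last char: '$')
  sorted[6] = sststttstrts$ssr  (last char: 'r')
  sorted[7] = strts$ssrsststtt  (last char: 't')
  sorted[8] = ststttstrts$ssrs  (last char: 's')
  sorted[9] = stttstrts$ssrsst  (last char: 't')
  sorted[10] = trts$ssrsststtts  (last char: 's')
  sorted[11] = ts$ssrsststttstr  (last char: 'r')
  sorted[12] = tstrts$ssrsststt  (last char: 't')
  sorted[13] = tstttstrts$ssrss  (last char: 's')
  sorted[14] = ttstrts$ssrsstst  (last char: 't')
  sorted[15] = tttstrts$ssrssts  (last char: 's')
Last column: sstts$rtstsrtsts
Original string S is at sorted index 5

Answer: sstts$rtstsrtsts
5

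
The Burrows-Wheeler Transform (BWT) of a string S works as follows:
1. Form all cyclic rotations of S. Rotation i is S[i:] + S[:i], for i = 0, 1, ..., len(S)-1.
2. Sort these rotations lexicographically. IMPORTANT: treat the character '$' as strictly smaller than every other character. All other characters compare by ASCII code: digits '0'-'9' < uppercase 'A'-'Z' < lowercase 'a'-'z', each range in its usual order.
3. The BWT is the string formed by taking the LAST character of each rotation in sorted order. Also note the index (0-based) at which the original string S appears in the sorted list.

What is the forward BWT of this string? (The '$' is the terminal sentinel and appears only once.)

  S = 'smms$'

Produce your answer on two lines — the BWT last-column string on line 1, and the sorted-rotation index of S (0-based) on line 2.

All 5 rotations (rotation i = S[i:]+S[:i]):
  rot[0] = smms$
  rot[1] = mms$s
  rot[2] = ms$sm
  rot[3] = s$smm
  rot[4] = $smms
Sorted (with $ < everything):
  sorted[0] = $smms  (last char: 's')
  sorted[1] = mms$s  (last char: 's')
  sorted[2] = ms$sm  (last char: 'm')
  sorted[3] = s$smm  (last char: 'm')
  sorted[4] = smms$  (last char: '$')
Last column: ssmm$
Original string S is at sorted index 4

Answer: ssmm$
4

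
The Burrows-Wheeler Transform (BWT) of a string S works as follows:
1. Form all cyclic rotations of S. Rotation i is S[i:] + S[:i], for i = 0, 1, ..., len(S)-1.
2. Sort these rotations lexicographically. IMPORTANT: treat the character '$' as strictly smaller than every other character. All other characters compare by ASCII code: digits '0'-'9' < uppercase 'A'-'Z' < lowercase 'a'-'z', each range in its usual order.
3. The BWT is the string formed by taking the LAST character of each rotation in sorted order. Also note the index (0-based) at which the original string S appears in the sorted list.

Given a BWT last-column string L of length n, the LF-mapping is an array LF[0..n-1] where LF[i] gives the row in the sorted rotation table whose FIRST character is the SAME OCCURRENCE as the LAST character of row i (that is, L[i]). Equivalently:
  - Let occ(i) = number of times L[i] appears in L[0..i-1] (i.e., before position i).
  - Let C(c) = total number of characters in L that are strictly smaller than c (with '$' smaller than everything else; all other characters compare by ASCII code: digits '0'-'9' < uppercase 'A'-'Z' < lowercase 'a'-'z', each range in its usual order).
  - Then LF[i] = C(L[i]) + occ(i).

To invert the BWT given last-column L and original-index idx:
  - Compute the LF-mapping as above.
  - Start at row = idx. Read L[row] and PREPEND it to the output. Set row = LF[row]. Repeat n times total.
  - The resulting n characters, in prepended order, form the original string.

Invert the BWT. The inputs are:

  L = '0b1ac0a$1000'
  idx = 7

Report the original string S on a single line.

Answer: 1a0a100c0b0$

Derivation:
LF mapping: 1 10 6 8 11 2 9 0 7 3 4 5
Walk LF starting at row 7, prepending L[row]:
  step 1: row=7, L[7]='$', prepend. Next row=LF[7]=0
  step 2: row=0, L[0]='0', prepend. Next row=LF[0]=1
  step 3: row=1, L[1]='b', prepend. Next row=LF[1]=10
  step 4: row=10, L[10]='0', prepend. Next row=LF[10]=4
  step 5: row=4, L[4]='c', prepend. Next row=LF[4]=11
  step 6: row=11, L[11]='0', prepend. Next row=LF[11]=5
  step 7: row=5, L[5]='0', prepend. Next row=LF[5]=2
  step 8: row=2, L[2]='1', prepend. Next row=LF[2]=6
  step 9: row=6, L[6]='a', prepend. Next row=LF[6]=9
  step 10: row=9, L[9]='0', prepend. Next row=LF[9]=3
  step 11: row=3, L[3]='a', prepend. Next row=LF[3]=8
  step 12: row=8, L[8]='1', prepend. Next row=LF[8]=7
Reversed output: 1a0a100c0b0$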